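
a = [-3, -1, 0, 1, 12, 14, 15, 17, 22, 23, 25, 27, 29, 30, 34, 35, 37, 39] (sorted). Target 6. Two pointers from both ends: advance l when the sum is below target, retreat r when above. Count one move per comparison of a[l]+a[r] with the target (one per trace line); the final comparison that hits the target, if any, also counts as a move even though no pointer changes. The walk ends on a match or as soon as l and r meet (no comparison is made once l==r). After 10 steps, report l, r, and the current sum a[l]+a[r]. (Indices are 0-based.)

l=0 r=17: -3+39=36 >6, r--
l=0 r=16: -3+37=34 >6, r--
l=0 r=15: -3+35=32 >6, r--
l=0 r=14: -3+34=31 >6, r--
l=0 r=13: -3+30=27 >6, r--
l=0 r=12: -3+29=26 >6, r--
l=0 r=11: -3+27=24 >6, r--
l=0 r=10: -3+25=22 >6, r--
l=0 r=9: -3+23=20 >6, r--
l=0 r=8: -3+22=19 >6, r--

l=0, r=7, sum=14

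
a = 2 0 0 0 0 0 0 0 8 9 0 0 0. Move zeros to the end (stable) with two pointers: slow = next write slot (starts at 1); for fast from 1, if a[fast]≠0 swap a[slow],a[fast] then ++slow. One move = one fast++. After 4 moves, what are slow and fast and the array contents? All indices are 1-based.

slow=1 fast=1: a[fast]=2≠0 swap→a[1]=2, slow++,fast++
slow=2 fast=2: a[fast]=0, fast++
slow=2 fast=3: a[fast]=0, fast++
slow=2 fast=4: a[fast]=0, fast++

slow=2, fast=5, a=[2, 0, 0, 0, 0, 0, 0, 0, 8, 9, 0, 0, 0]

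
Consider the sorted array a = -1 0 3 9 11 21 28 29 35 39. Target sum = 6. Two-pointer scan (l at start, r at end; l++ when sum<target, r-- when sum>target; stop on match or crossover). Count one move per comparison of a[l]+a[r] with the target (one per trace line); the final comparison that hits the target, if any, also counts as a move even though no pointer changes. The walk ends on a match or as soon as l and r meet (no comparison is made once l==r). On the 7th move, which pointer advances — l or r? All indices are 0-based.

[0,9] -1+39=38 >6 → r--
[0,8] -1+35=34 >6 → r--
[0,7] -1+29=28 >6 → r--
[0,6] -1+28=27 >6 → r--
[0,5] -1+21=20 >6 → r--
[0,4] -1+11=10 >6 → r--
[0,3] -1+9=8 >6 → r--

r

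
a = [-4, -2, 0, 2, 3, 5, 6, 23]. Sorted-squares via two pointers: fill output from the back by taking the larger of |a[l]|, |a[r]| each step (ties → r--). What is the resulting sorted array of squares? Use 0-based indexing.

[0,7] |-4|<=|23| out[7]=529 → r--
[0,6] |-4|<=|6| out[6]=36 → r--
[0,5] |-4|<=|5| out[5]=25 → r--
[0,4] |-4|>|3| out[4]=16 → l++
[1,4] |-2|<=|3| out[3]=9 → r--
[1,3] |-2|<=|2| out[2]=4 → r--
[1,2] |-2|>|0| out[1]=4 → l++
[2,2] |0|<=|0| out[0]=0 → r--

[0, 4, 4, 9, 16, 25, 36, 529]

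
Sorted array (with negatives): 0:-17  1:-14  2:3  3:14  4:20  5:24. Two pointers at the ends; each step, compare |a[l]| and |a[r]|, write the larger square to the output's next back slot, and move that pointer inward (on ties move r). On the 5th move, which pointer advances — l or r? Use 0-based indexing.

l

l=0 r=5: |-17|<=|24| out[5]=576, r--
l=0 r=4: |-17|<=|20| out[4]=400, r--
l=0 r=3: |-17|>|14| out[3]=289, l++
l=1 r=3: |-14|<=|14| out[2]=196, r--
l=1 r=2: |-14|>|3| out[1]=196, l++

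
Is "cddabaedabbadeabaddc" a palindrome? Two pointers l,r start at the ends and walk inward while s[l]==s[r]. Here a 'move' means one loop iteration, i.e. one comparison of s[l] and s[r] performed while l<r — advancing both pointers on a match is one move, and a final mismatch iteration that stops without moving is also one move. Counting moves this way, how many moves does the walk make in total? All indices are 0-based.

[0,19] 'c'=='c' → l++,r--
[1,18] 'd'=='d' → l++,r--
[2,17] 'd'=='d' → l++,r--
[3,16] 'a'=='a' → l++,r--
[4,15] 'b'=='b' → l++,r--
[5,14] 'a'=='a' → l++,r--
[6,13] 'e'=='e' → l++,r--
[7,12] 'd'=='d' → l++,r--
[8,11] 'a'=='a' → l++,r--
[9,10] 'b'=='b' → l++,r--

10 moves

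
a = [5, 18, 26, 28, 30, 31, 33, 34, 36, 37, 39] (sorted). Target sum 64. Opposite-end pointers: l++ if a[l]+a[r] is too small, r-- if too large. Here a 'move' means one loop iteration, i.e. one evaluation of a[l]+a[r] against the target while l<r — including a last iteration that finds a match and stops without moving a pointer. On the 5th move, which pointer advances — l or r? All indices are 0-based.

[0,10] 5+39=44 <64 → l++
[1,10] 18+39=57 <64 → l++
[2,10] 26+39=65 >64 → r--
[2,9] 26+37=63 <64 → l++
[3,9] 28+37=65 >64 → r--

r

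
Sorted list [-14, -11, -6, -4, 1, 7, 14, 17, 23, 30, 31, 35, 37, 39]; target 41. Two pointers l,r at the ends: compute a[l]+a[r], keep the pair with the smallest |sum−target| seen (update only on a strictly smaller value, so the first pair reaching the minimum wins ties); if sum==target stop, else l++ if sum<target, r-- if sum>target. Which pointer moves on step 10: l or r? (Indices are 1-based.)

l=1 r=14: -14+39=25 d=16 *, l++
l=2 r=14: -11+39=28 d=13 *, l++
l=3 r=14: -6+39=33 d=8 *, l++
l=4 r=14: -4+39=35 d=6 *, l++
l=5 r=14: 1+39=40 d=1 *, l++
l=6 r=14: 7+39=46 d=5, r--
l=6 r=13: 7+37=44 d=3, r--
l=6 r=12: 7+35=42 d=1, r--
l=6 r=11: 7+31=38 d=3, l++
l=7 r=11: 14+31=45 d=4, r--

r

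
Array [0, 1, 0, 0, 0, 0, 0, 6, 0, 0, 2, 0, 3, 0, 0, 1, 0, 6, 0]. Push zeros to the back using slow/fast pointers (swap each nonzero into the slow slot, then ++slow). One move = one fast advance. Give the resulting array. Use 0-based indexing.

[1, 6, 2, 3, 1, 6, 0, 0, 0, 0, 0, 0, 0, 0, 0, 0, 0, 0, 0]

slow=0 fast=0: a[fast]=0, fast++
slow=0 fast=1: a[fast]=1≠0 swap→a[0]=1, slow++,fast++
slow=1 fast=2: a[fast]=0, fast++
slow=1 fast=3: a[fast]=0, fast++
slow=1 fast=4: a[fast]=0, fast++
slow=1 fast=5: a[fast]=0, fast++
slow=1 fast=6: a[fast]=0, fast++
slow=1 fast=7: a[fast]=6≠0 swap→a[1]=6, slow++,fast++
slow=2 fast=8: a[fast]=0, fast++
slow=2 fast=9: a[fast]=0, fast++
slow=2 fast=10: a[fast]=2≠0 swap→a[2]=2, slow++,fast++
slow=3 fast=11: a[fast]=0, fast++
slow=3 fast=12: a[fast]=3≠0 swap→a[3]=3, slow++,fast++
slow=4 fast=13: a[fast]=0, fast++
slow=4 fast=14: a[fast]=0, fast++
slow=4 fast=15: a[fast]=1≠0 swap→a[4]=1, slow++,fast++
slow=5 fast=16: a[fast]=0, fast++
slow=5 fast=17: a[fast]=6≠0 swap→a[5]=6, slow++,fast++
slow=6 fast=18: a[fast]=0, fast++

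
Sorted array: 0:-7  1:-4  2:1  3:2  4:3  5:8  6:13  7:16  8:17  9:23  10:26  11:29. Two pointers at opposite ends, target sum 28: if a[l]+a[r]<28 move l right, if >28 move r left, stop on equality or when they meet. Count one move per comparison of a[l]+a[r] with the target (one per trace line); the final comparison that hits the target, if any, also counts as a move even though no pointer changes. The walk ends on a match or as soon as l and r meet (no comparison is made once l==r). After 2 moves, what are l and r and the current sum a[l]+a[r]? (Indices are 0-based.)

[0,11] -7+29=22 <28 → l++
[1,11] -4+29=25 <28 → l++

l=2, r=11, sum=30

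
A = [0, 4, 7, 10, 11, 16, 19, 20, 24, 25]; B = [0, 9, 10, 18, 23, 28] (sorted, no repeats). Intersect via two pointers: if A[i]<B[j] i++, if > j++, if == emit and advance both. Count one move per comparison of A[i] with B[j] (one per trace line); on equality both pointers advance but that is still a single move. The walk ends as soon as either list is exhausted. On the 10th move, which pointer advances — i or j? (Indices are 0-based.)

i

[i=0,j=0] 0==0 emit → i++,j++
[i=1,j=1] 4<9 → i++
[i=2,j=1] 7<9 → i++
[i=3,j=1] 10>9 → j++
[i=3,j=2] 10==10 emit → i++,j++
[i=4,j=3] 11<18 → i++
[i=5,j=3] 16<18 → i++
[i=6,j=3] 19>18 → j++
[i=6,j=4] 19<23 → i++
[i=7,j=4] 20<23 → i++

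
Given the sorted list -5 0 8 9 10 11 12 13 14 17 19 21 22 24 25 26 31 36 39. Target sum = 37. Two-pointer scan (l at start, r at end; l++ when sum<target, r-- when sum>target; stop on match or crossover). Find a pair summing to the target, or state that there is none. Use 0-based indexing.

l=0 r=18: -5+39=34 <37, l++
l=1 r=18: 0+39=39 >37, r--
l=1 r=17: 0+36=36 <37, l++
l=2 r=17: 8+36=44 >37, r--
l=2 r=16: 8+31=39 >37, r--
l=2 r=15: 8+26=34 <37, l++
l=3 r=15: 9+26=35 <37, l++
l=4 r=15: 10+26=36 <37, l++
l=5 r=15: 11+26=37, found

(11, 26)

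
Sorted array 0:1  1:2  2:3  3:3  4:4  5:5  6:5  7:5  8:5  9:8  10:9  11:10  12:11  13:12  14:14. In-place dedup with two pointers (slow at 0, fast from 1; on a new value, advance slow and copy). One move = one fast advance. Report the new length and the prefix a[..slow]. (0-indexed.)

slow=0 fast=1: a[fast]=2≠a[slow]=1 write a[1]=2, slow++,fast++
slow=1 fast=2: a[fast]=3≠a[slow]=2 write a[2]=3, slow++,fast++
slow=2 fast=3: a[fast]=3=a[slow] dup, fast++
slow=2 fast=4: a[fast]=4≠a[slow]=3 write a[3]=4, slow++,fast++
slow=3 fast=5: a[fast]=5≠a[slow]=4 write a[4]=5, slow++,fast++
slow=4 fast=6: a[fast]=5=a[slow] dup, fast++
slow=4 fast=7: a[fast]=5=a[slow] dup, fast++
slow=4 fast=8: a[fast]=5=a[slow] dup, fast++
slow=4 fast=9: a[fast]=8≠a[slow]=5 write a[5]=8, slow++,fast++
slow=5 fast=10: a[fast]=9≠a[slow]=8 write a[6]=9, slow++,fast++
slow=6 fast=11: a[fast]=10≠a[slow]=9 write a[7]=10, slow++,fast++
slow=7 fast=12: a[fast]=11≠a[slow]=10 write a[8]=11, slow++,fast++
slow=8 fast=13: a[fast]=12≠a[slow]=11 write a[9]=12, slow++,fast++
slow=9 fast=14: a[fast]=14≠a[slow]=12 write a[10]=14, slow++,fast++

length 11; prefix = [1, 2, 3, 4, 5, 8, 9, 10, 11, 12, 14]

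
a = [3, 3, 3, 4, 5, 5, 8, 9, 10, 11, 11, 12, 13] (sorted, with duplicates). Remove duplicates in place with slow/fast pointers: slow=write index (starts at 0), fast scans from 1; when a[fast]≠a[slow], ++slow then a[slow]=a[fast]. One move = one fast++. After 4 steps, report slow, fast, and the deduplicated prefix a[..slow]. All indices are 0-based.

slow=0 fast=1: a[fast]=3=a[slow] dup, fast++
slow=0 fast=2: a[fast]=3=a[slow] dup, fast++
slow=0 fast=3: a[fast]=4≠a[slow]=3 write a[1]=4, slow++,fast++
slow=1 fast=4: a[fast]=5≠a[slow]=4 write a[2]=5, slow++,fast++

slow=2, fast=5, prefix=[3, 4, 5]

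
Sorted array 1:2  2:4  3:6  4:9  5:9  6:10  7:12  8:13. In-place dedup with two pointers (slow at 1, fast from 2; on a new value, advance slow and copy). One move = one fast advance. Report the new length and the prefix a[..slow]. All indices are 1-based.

length 7; prefix = [2, 4, 6, 9, 10, 12, 13]

(s=1,f=2) a[fast]=4≠a[slow]=2 write a[2]=4 → slow++,fast++
(s=2,f=3) a[fast]=6≠a[slow]=4 write a[3]=6 → slow++,fast++
(s=3,f=4) a[fast]=9≠a[slow]=6 write a[4]=9 → slow++,fast++
(s=4,f=5) a[fast]=9=a[slow] dup → fast++
(s=4,f=6) a[fast]=10≠a[slow]=9 write a[5]=10 → slow++,fast++
(s=5,f=7) a[fast]=12≠a[slow]=10 write a[6]=12 → slow++,fast++
(s=6,f=8) a[fast]=13≠a[slow]=12 write a[7]=13 → slow++,fast++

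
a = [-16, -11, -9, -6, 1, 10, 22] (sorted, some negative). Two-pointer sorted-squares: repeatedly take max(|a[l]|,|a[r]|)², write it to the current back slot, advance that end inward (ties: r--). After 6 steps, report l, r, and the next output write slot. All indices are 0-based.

l=4, r=4, next write slot=0

[0,6] |-16|<=|22| out[6]=484 → r--
[0,5] |-16|>|10| out[5]=256 → l++
[1,5] |-11|>|10| out[4]=121 → l++
[2,5] |-9|<=|10| out[3]=100 → r--
[2,4] |-9|>|1| out[2]=81 → l++
[3,4] |-6|>|1| out[1]=36 → l++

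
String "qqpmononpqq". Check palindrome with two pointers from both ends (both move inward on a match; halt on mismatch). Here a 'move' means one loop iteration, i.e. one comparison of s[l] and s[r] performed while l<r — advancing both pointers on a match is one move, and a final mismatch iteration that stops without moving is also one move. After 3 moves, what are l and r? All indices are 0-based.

l=0 r=10: 'q'=='q', l++,r--
l=1 r=9: 'q'=='q', l++,r--
l=2 r=8: 'p'=='p', l++,r--

l=3, r=7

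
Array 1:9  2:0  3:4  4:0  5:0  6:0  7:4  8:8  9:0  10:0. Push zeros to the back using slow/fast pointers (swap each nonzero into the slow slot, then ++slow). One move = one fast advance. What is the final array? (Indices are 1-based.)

slow=1 fast=1: a[fast]=9≠0 swap→a[1]=9, slow++,fast++
slow=2 fast=2: a[fast]=0, fast++
slow=2 fast=3: a[fast]=4≠0 swap→a[2]=4, slow++,fast++
slow=3 fast=4: a[fast]=0, fast++
slow=3 fast=5: a[fast]=0, fast++
slow=3 fast=6: a[fast]=0, fast++
slow=3 fast=7: a[fast]=4≠0 swap→a[3]=4, slow++,fast++
slow=4 fast=8: a[fast]=8≠0 swap→a[4]=8, slow++,fast++
slow=5 fast=9: a[fast]=0, fast++
slow=5 fast=10: a[fast]=0, fast++

[9, 4, 4, 8, 0, 0, 0, 0, 0, 0]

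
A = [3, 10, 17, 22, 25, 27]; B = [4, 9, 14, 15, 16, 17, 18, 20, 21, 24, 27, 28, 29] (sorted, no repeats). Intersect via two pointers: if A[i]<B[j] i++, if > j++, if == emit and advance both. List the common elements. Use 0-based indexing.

intersection = [17, 27]

i=0 j=0: 3<4, i++
i=1 j=0: 10>4, j++
i=1 j=1: 10>9, j++
i=1 j=2: 10<14, i++
i=2 j=2: 17>14, j++
i=2 j=3: 17>15, j++
i=2 j=4: 17>16, j++
i=2 j=5: 17==17 emit, i++,j++
i=3 j=6: 22>18, j++
i=3 j=7: 22>20, j++
i=3 j=8: 22>21, j++
i=3 j=9: 22<24, i++
i=4 j=9: 25>24, j++
i=4 j=10: 25<27, i++
i=5 j=10: 27==27 emit, i++,j++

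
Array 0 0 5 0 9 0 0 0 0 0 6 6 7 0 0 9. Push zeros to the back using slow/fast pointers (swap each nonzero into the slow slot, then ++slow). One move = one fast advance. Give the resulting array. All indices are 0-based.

[5, 9, 6, 6, 7, 9, 0, 0, 0, 0, 0, 0, 0, 0, 0, 0]

(s=0,f=0) a[fast]=0 → fast++
(s=0,f=1) a[fast]=0 → fast++
(s=0,f=2) a[fast]=5≠0 swap→a[0]=5 → slow++,fast++
(s=1,f=3) a[fast]=0 → fast++
(s=1,f=4) a[fast]=9≠0 swap→a[1]=9 → slow++,fast++
(s=2,f=5) a[fast]=0 → fast++
(s=2,f=6) a[fast]=0 → fast++
(s=2,f=7) a[fast]=0 → fast++
(s=2,f=8) a[fast]=0 → fast++
(s=2,f=9) a[fast]=0 → fast++
(s=2,f=10) a[fast]=6≠0 swap→a[2]=6 → slow++,fast++
(s=3,f=11) a[fast]=6≠0 swap→a[3]=6 → slow++,fast++
(s=4,f=12) a[fast]=7≠0 swap→a[4]=7 → slow++,fast++
(s=5,f=13) a[fast]=0 → fast++
(s=5,f=14) a[fast]=0 → fast++
(s=5,f=15) a[fast]=9≠0 swap→a[5]=9 → slow++,fast++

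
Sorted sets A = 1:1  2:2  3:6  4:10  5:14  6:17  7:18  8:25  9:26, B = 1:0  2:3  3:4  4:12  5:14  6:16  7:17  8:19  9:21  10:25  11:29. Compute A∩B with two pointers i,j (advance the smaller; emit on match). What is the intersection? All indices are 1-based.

i=1 j=1: 1>0, j++
i=1 j=2: 1<3, i++
i=2 j=2: 2<3, i++
i=3 j=2: 6>3, j++
i=3 j=3: 6>4, j++
i=3 j=4: 6<12, i++
i=4 j=4: 10<12, i++
i=5 j=4: 14>12, j++
i=5 j=5: 14==14 emit, i++,j++
i=6 j=6: 17>16, j++
i=6 j=7: 17==17 emit, i++,j++
i=7 j=8: 18<19, i++
i=8 j=8: 25>19, j++
i=8 j=9: 25>21, j++
i=8 j=10: 25==25 emit, i++,j++
i=9 j=11: 26<29, i++

intersection = [14, 17, 25]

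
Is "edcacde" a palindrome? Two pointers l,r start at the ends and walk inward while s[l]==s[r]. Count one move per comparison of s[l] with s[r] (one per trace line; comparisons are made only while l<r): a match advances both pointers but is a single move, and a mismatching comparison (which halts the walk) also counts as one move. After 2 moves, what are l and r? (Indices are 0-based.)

[0,6] 'e'=='e' → l++,r--
[1,5] 'd'=='d' → l++,r--

l=2, r=4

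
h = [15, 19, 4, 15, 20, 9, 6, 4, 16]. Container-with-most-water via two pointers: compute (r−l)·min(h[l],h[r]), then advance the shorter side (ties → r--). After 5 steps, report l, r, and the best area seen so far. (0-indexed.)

[0,8] min(15,16)*8=120 best=120 * → l++
[1,8] min(19,16)*7=112 best=120 → r--
[1,7] min(19,4)*6=24 best=120 → r--
[1,6] min(19,6)*5=30 best=120 → r--
[1,5] min(19,9)*4=36 best=120 → r--

l=1, r=4, best area=120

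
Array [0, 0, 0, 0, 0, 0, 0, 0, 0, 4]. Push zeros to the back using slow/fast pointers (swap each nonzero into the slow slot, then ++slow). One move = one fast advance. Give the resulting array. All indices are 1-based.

(s=1,f=1) a[fast]=0 → fast++
(s=1,f=2) a[fast]=0 → fast++
(s=1,f=3) a[fast]=0 → fast++
(s=1,f=4) a[fast]=0 → fast++
(s=1,f=5) a[fast]=0 → fast++
(s=1,f=6) a[fast]=0 → fast++
(s=1,f=7) a[fast]=0 → fast++
(s=1,f=8) a[fast]=0 → fast++
(s=1,f=9) a[fast]=0 → fast++
(s=1,f=10) a[fast]=4≠0 swap→a[1]=4 → slow++,fast++

[4, 0, 0, 0, 0, 0, 0, 0, 0, 0]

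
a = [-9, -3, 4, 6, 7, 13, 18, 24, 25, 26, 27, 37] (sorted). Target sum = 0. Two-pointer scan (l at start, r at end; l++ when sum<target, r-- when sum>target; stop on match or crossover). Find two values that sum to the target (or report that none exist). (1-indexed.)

[1,12] -9+37=28 >0 → r--
[1,11] -9+27=18 >0 → r--
[1,10] -9+26=17 >0 → r--
[1,9] -9+25=16 >0 → r--
[1,8] -9+24=15 >0 → r--
[1,7] -9+18=9 >0 → r--
[1,6] -9+13=4 >0 → r--
[1,5] -9+7=-2 <0 → l++
[2,5] -3+7=4 >0 → r--
[2,4] -3+6=3 >0 → r--
[2,3] -3+4=1 >0 → r--

no pair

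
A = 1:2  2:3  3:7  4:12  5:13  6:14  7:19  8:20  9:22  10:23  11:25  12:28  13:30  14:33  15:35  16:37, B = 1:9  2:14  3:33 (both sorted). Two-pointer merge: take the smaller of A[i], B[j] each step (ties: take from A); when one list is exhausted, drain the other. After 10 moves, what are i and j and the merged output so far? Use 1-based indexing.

i=9, j=3, merged so far=[2, 3, 7, 9, 12, 13, 14, 14, 19, 20]

[i=1,j=1] A[i]=2<=B[j]=9 take 2 → i++
[i=2,j=1] A[i]=3<=B[j]=9 take 3 → i++
[i=3,j=1] A[i]=7<=B[j]=9 take 7 → i++
[i=4,j=1] A[i]=12>B[j]=9 take 9 → j++
[i=4,j=2] A[i]=12<=B[j]=14 take 12 → i++
[i=5,j=2] A[i]=13<=B[j]=14 take 13 → i++
[i=6,j=2] A[i]=14<=B[j]=14 take 14 → i++
[i=7,j=2] A[i]=19>B[j]=14 take 14 → j++
[i=7,j=3] A[i]=19<=B[j]=33 take 19 → i++
[i=8,j=3] A[i]=20<=B[j]=33 take 20 → i++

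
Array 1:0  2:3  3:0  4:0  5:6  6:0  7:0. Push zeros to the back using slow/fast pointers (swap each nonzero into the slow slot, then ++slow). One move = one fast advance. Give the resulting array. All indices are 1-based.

[3, 6, 0, 0, 0, 0, 0]

(s=1,f=1) a[fast]=0 → fast++
(s=1,f=2) a[fast]=3≠0 swap→a[1]=3 → slow++,fast++
(s=2,f=3) a[fast]=0 → fast++
(s=2,f=4) a[fast]=0 → fast++
(s=2,f=5) a[fast]=6≠0 swap→a[2]=6 → slow++,fast++
(s=3,f=6) a[fast]=0 → fast++
(s=3,f=7) a[fast]=0 → fast++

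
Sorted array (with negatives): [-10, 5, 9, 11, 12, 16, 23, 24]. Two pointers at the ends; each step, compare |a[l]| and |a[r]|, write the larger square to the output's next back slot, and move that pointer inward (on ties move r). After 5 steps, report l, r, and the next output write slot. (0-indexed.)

[0,7] |-10|<=|24| out[7]=576 → r--
[0,6] |-10|<=|23| out[6]=529 → r--
[0,5] |-10|<=|16| out[5]=256 → r--
[0,4] |-10|<=|12| out[4]=144 → r--
[0,3] |-10|<=|11| out[3]=121 → r--

l=0, r=2, next write slot=2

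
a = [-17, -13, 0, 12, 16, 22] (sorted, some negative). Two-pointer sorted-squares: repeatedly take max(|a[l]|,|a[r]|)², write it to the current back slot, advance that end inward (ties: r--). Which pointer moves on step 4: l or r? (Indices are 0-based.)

l=0 r=5: |-17|<=|22| out[5]=484, r--
l=0 r=4: |-17|>|16| out[4]=289, l++
l=1 r=4: |-13|<=|16| out[3]=256, r--
l=1 r=3: |-13|>|12| out[2]=169, l++

l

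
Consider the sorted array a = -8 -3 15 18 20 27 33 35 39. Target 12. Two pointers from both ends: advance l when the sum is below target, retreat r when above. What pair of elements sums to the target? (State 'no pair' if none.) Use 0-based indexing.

(-8, 20)

[0,8] -8+39=31 >12 → r--
[0,7] -8+35=27 >12 → r--
[0,6] -8+33=25 >12 → r--
[0,5] -8+27=19 >12 → r--
[0,4] -8+20=12 → found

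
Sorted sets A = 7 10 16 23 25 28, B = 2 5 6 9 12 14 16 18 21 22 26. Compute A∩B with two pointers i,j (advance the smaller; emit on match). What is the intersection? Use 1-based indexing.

intersection = [16]

i=1 j=1: 7>2, j++
i=1 j=2: 7>5, j++
i=1 j=3: 7>6, j++
i=1 j=4: 7<9, i++
i=2 j=4: 10>9, j++
i=2 j=5: 10<12, i++
i=3 j=5: 16>12, j++
i=3 j=6: 16>14, j++
i=3 j=7: 16==16 emit, i++,j++
i=4 j=8: 23>18, j++
i=4 j=9: 23>21, j++
i=4 j=10: 23>22, j++
i=4 j=11: 23<26, i++
i=5 j=11: 25<26, i++
i=6 j=11: 28>26, j++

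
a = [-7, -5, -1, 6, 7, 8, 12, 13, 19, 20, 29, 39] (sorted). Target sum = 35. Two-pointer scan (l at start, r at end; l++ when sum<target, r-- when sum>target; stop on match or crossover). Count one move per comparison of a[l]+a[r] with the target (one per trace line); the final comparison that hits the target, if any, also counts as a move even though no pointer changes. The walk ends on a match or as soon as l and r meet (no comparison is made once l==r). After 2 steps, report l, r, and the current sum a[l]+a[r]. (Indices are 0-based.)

l=0 r=11: -7+39=32 <35, l++
l=1 r=11: -5+39=34 <35, l++

l=2, r=11, sum=38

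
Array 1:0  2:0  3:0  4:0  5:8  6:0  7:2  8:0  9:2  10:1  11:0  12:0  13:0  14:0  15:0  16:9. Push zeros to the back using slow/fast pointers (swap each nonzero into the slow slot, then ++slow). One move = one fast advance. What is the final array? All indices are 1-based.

slow=1 fast=1: a[fast]=0, fast++
slow=1 fast=2: a[fast]=0, fast++
slow=1 fast=3: a[fast]=0, fast++
slow=1 fast=4: a[fast]=0, fast++
slow=1 fast=5: a[fast]=8≠0 swap→a[1]=8, slow++,fast++
slow=2 fast=6: a[fast]=0, fast++
slow=2 fast=7: a[fast]=2≠0 swap→a[2]=2, slow++,fast++
slow=3 fast=8: a[fast]=0, fast++
slow=3 fast=9: a[fast]=2≠0 swap→a[3]=2, slow++,fast++
slow=4 fast=10: a[fast]=1≠0 swap→a[4]=1, slow++,fast++
slow=5 fast=11: a[fast]=0, fast++
slow=5 fast=12: a[fast]=0, fast++
slow=5 fast=13: a[fast]=0, fast++
slow=5 fast=14: a[fast]=0, fast++
slow=5 fast=15: a[fast]=0, fast++
slow=5 fast=16: a[fast]=9≠0 swap→a[5]=9, slow++,fast++

[8, 2, 2, 1, 9, 0, 0, 0, 0, 0, 0, 0, 0, 0, 0, 0]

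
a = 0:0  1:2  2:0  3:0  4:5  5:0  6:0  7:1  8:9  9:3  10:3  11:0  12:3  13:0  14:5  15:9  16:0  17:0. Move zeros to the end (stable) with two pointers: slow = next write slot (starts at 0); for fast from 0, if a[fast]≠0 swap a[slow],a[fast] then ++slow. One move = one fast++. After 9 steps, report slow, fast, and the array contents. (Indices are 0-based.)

slow=4, fast=9, a=[2, 5, 1, 9, 0, 0, 0, 0, 0, 3, 3, 0, 3, 0, 5, 9, 0, 0]

slow=0 fast=0: a[fast]=0, fast++
slow=0 fast=1: a[fast]=2≠0 swap→a[0]=2, slow++,fast++
slow=1 fast=2: a[fast]=0, fast++
slow=1 fast=3: a[fast]=0, fast++
slow=1 fast=4: a[fast]=5≠0 swap→a[1]=5, slow++,fast++
slow=2 fast=5: a[fast]=0, fast++
slow=2 fast=6: a[fast]=0, fast++
slow=2 fast=7: a[fast]=1≠0 swap→a[2]=1, slow++,fast++
slow=3 fast=8: a[fast]=9≠0 swap→a[3]=9, slow++,fast++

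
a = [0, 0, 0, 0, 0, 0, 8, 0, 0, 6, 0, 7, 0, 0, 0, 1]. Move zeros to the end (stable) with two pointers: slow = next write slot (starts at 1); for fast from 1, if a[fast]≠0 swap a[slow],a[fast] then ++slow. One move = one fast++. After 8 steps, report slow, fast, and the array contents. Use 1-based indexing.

slow=2, fast=9, a=[8, 0, 0, 0, 0, 0, 0, 0, 0, 6, 0, 7, 0, 0, 0, 1]

slow=1 fast=1: a[fast]=0, fast++
slow=1 fast=2: a[fast]=0, fast++
slow=1 fast=3: a[fast]=0, fast++
slow=1 fast=4: a[fast]=0, fast++
slow=1 fast=5: a[fast]=0, fast++
slow=1 fast=6: a[fast]=0, fast++
slow=1 fast=7: a[fast]=8≠0 swap→a[1]=8, slow++,fast++
slow=2 fast=8: a[fast]=0, fast++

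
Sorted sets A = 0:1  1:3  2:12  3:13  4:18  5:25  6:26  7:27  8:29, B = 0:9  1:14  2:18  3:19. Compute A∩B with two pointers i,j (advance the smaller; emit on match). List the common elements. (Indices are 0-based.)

i=0 j=0: 1<9, i++
i=1 j=0: 3<9, i++
i=2 j=0: 12>9, j++
i=2 j=1: 12<14, i++
i=3 j=1: 13<14, i++
i=4 j=1: 18>14, j++
i=4 j=2: 18==18 emit, i++,j++
i=5 j=3: 25>19, j++

intersection = [18]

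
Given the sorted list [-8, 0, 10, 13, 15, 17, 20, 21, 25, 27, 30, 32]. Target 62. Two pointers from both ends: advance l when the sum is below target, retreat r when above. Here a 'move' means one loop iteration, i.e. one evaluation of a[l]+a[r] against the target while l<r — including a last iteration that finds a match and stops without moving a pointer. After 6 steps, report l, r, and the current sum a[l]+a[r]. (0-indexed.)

l=0 r=11: -8+32=24 <62, l++
l=1 r=11: 0+32=32 <62, l++
l=2 r=11: 10+32=42 <62, l++
l=3 r=11: 13+32=45 <62, l++
l=4 r=11: 15+32=47 <62, l++
l=5 r=11: 17+32=49 <62, l++

l=6, r=11, sum=52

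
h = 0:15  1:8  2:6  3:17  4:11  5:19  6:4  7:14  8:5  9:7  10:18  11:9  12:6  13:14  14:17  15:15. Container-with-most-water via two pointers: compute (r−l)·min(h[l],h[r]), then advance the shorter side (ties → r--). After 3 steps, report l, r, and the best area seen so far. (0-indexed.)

l=0 r=15: min(15,15)*15=225 best=225 *, r--
l=0 r=14: min(15,17)*14=210 best=225, l++
l=1 r=14: min(8,17)*13=104 best=225, l++

l=2, r=14, best area=225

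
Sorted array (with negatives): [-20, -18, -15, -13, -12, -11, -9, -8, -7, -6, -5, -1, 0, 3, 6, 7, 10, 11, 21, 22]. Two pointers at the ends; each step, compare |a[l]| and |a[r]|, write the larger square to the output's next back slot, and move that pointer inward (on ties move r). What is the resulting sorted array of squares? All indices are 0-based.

[0, 1, 9, 25, 36, 36, 49, 49, 64, 81, 100, 121, 121, 144, 169, 225, 324, 400, 441, 484]

[0,19] |-20|<=|22| out[19]=484 → r--
[0,18] |-20|<=|21| out[18]=441 → r--
[0,17] |-20|>|11| out[17]=400 → l++
[1,17] |-18|>|11| out[16]=324 → l++
[2,17] |-15|>|11| out[15]=225 → l++
[3,17] |-13|>|11| out[14]=169 → l++
[4,17] |-12|>|11| out[13]=144 → l++
[5,17] |-11|<=|11| out[12]=121 → r--
[5,16] |-11|>|10| out[11]=121 → l++
[6,16] |-9|<=|10| out[10]=100 → r--
[6,15] |-9|>|7| out[9]=81 → l++
[7,15] |-8|>|7| out[8]=64 → l++
[8,15] |-7|<=|7| out[7]=49 → r--
[8,14] |-7|>|6| out[6]=49 → l++
[9,14] |-6|<=|6| out[5]=36 → r--
[9,13] |-6|>|3| out[4]=36 → l++
[10,13] |-5|>|3| out[3]=25 → l++
[11,13] |-1|<=|3| out[2]=9 → r--
[11,12] |-1|>|0| out[1]=1 → l++
[12,12] |0|<=|0| out[0]=0 → r--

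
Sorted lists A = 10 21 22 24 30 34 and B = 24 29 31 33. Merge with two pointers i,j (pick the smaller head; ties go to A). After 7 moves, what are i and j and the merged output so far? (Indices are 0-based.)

i=5, j=2, merged so far=[10, 21, 22, 24, 24, 29, 30]

[i=0,j=0] A[i]=10<=B[j]=24 take 10 → i++
[i=1,j=0] A[i]=21<=B[j]=24 take 21 → i++
[i=2,j=0] A[i]=22<=B[j]=24 take 22 → i++
[i=3,j=0] A[i]=24<=B[j]=24 take 24 → i++
[i=4,j=0] A[i]=30>B[j]=24 take 24 → j++
[i=4,j=1] A[i]=30>B[j]=29 take 29 → j++
[i=4,j=2] A[i]=30<=B[j]=31 take 30 → i++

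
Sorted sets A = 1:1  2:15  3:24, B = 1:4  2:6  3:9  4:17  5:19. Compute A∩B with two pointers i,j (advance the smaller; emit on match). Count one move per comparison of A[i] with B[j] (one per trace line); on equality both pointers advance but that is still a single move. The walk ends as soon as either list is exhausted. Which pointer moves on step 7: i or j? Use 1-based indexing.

j

i=1 j=1: 1<4, i++
i=2 j=1: 15>4, j++
i=2 j=2: 15>6, j++
i=2 j=3: 15>9, j++
i=2 j=4: 15<17, i++
i=3 j=4: 24>17, j++
i=3 j=5: 24>19, j++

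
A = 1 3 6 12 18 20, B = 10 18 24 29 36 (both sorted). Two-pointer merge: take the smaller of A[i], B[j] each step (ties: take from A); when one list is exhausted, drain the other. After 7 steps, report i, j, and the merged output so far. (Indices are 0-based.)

i=5, j=2, merged so far=[1, 3, 6, 10, 12, 18, 18]

[i=0,j=0] A[i]=1<=B[j]=10 take 1 → i++
[i=1,j=0] A[i]=3<=B[j]=10 take 3 → i++
[i=2,j=0] A[i]=6<=B[j]=10 take 6 → i++
[i=3,j=0] A[i]=12>B[j]=10 take 10 → j++
[i=3,j=1] A[i]=12<=B[j]=18 take 12 → i++
[i=4,j=1] A[i]=18<=B[j]=18 take 18 → i++
[i=5,j=1] A[i]=20>B[j]=18 take 18 → j++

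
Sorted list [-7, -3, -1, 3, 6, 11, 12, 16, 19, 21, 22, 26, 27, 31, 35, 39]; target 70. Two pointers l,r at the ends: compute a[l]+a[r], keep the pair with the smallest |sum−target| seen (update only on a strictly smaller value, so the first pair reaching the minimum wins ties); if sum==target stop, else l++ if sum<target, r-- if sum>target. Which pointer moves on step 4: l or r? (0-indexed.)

l

[0,15] -7+39=32 d=38 * → l++
[1,15] -3+39=36 d=34 * → l++
[2,15] -1+39=38 d=32 * → l++
[3,15] 3+39=42 d=28 * → l++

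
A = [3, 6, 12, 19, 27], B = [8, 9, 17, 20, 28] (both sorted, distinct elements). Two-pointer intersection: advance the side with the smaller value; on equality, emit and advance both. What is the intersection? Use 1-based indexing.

i=1 j=1: 3<8, i++
i=2 j=1: 6<8, i++
i=3 j=1: 12>8, j++
i=3 j=2: 12>9, j++
i=3 j=3: 12<17, i++
i=4 j=3: 19>17, j++
i=4 j=4: 19<20, i++
i=5 j=4: 27>20, j++
i=5 j=5: 27<28, i++

intersection = []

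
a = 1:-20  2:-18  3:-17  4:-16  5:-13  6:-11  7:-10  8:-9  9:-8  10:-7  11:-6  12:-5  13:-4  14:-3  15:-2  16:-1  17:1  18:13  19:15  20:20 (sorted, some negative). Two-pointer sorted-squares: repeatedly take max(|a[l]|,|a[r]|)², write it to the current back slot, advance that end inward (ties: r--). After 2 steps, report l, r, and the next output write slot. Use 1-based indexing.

[1,20] |-20|<=|20| out[20]=400 → r--
[1,19] |-20|>|15| out[19]=400 → l++

l=2, r=19, next write slot=18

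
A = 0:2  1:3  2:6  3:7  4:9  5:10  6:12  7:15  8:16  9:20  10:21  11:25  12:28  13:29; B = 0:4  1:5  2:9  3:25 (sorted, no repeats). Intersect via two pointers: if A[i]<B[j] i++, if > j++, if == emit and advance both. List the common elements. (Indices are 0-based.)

[i=0,j=0] 2<4 → i++
[i=1,j=0] 3<4 → i++
[i=2,j=0] 6>4 → j++
[i=2,j=1] 6>5 → j++
[i=2,j=2] 6<9 → i++
[i=3,j=2] 7<9 → i++
[i=4,j=2] 9==9 emit → i++,j++
[i=5,j=3] 10<25 → i++
[i=6,j=3] 12<25 → i++
[i=7,j=3] 15<25 → i++
[i=8,j=3] 16<25 → i++
[i=9,j=3] 20<25 → i++
[i=10,j=3] 21<25 → i++
[i=11,j=3] 25==25 emit → i++,j++

intersection = [9, 25]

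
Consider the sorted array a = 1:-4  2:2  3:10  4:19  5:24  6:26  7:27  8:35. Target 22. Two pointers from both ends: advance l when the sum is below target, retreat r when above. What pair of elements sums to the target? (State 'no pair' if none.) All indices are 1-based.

(-4, 26)

l=1 r=8: -4+35=31 >22, r--
l=1 r=7: -4+27=23 >22, r--
l=1 r=6: -4+26=22, found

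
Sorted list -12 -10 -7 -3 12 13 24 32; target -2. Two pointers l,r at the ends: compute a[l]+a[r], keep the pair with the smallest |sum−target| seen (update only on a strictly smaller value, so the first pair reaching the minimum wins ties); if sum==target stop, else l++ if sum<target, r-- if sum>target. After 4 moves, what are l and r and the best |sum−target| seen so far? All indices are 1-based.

l=1 r=8: -12+32=20 d=22 *, r--
l=1 r=7: -12+24=12 d=14 *, r--
l=1 r=6: -12+13=1 d=3 *, r--
l=1 r=5: -12+12=0 d=2 *, r--

l=1, r=4, best |Δ|=2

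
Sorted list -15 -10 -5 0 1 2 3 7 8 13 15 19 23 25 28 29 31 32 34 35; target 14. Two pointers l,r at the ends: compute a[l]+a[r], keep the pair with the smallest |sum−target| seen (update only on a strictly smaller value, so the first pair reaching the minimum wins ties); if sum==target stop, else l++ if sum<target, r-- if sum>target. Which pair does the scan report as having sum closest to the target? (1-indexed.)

l=1 r=20: -15+35=20 d=6 *, r--
l=1 r=19: -15+34=19 d=5 *, r--
l=1 r=18: -15+32=17 d=3 *, r--
l=1 r=17: -15+31=16 d=2 *, r--
l=1 r=16: -15+29=14 d=0 *, stop

pair (-15, 29) with sum 14 (|Δ|=0)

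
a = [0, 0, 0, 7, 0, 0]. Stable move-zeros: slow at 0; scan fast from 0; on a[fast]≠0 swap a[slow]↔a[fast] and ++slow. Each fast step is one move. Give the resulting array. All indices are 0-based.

[7, 0, 0, 0, 0, 0]

slow=0 fast=0: a[fast]=0, fast++
slow=0 fast=1: a[fast]=0, fast++
slow=0 fast=2: a[fast]=0, fast++
slow=0 fast=3: a[fast]=7≠0 swap→a[0]=7, slow++,fast++
slow=1 fast=4: a[fast]=0, fast++
slow=1 fast=5: a[fast]=0, fast++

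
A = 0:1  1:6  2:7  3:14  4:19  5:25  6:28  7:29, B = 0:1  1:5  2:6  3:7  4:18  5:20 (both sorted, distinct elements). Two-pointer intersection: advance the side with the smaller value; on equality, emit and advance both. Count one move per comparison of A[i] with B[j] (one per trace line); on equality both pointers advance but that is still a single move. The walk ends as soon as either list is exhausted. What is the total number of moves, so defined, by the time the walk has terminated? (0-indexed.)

8 moves

i=0 j=0: 1==1 emit, i++,j++
i=1 j=1: 6>5, j++
i=1 j=2: 6==6 emit, i++,j++
i=2 j=3: 7==7 emit, i++,j++
i=3 j=4: 14<18, i++
i=4 j=4: 19>18, j++
i=4 j=5: 19<20, i++
i=5 j=5: 25>20, j++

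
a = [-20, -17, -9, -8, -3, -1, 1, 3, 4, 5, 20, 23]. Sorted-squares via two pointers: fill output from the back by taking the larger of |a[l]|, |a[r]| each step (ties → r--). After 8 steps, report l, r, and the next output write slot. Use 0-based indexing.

[0,11] |-20|<=|23| out[11]=529 → r--
[0,10] |-20|<=|20| out[10]=400 → r--
[0,9] |-20|>|5| out[9]=400 → l++
[1,9] |-17|>|5| out[8]=289 → l++
[2,9] |-9|>|5| out[7]=81 → l++
[3,9] |-8|>|5| out[6]=64 → l++
[4,9] |-3|<=|5| out[5]=25 → r--
[4,8] |-3|<=|4| out[4]=16 → r--

l=4, r=7, next write slot=3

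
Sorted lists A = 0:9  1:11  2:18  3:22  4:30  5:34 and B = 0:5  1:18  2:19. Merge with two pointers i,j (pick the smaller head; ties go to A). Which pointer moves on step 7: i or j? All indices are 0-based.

[i=0,j=0] A[i]=9>B[j]=5 take 5 → j++
[i=0,j=1] A[i]=9<=B[j]=18 take 9 → i++
[i=1,j=1] A[i]=11<=B[j]=18 take 11 → i++
[i=2,j=1] A[i]=18<=B[j]=18 take 18 → i++
[i=3,j=1] A[i]=22>B[j]=18 take 18 → j++
[i=3,j=2] A[i]=22>B[j]=19 take 19 → j++
[i=3,j=3] B done, take A[i]=22 → i++

i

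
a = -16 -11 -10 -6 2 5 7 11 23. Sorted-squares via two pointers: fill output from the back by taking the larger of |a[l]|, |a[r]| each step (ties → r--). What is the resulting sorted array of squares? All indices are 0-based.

l=0 r=8: |-16|<=|23| out[8]=529, r--
l=0 r=7: |-16|>|11| out[7]=256, l++
l=1 r=7: |-11|<=|11| out[6]=121, r--
l=1 r=6: |-11|>|7| out[5]=121, l++
l=2 r=6: |-10|>|7| out[4]=100, l++
l=3 r=6: |-6|<=|7| out[3]=49, r--
l=3 r=5: |-6|>|5| out[2]=36, l++
l=4 r=5: |2|<=|5| out[1]=25, r--
l=4 r=4: |2|<=|2| out[0]=4, r--

[4, 25, 36, 49, 100, 121, 121, 256, 529]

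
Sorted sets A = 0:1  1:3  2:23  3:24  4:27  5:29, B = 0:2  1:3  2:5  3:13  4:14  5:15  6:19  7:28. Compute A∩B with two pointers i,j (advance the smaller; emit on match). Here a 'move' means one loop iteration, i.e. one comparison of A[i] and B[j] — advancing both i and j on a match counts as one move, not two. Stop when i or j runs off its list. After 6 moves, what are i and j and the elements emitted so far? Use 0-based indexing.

[i=0,j=0] 1<2 → i++
[i=1,j=0] 3>2 → j++
[i=1,j=1] 3==3 emit → i++,j++
[i=2,j=2] 23>5 → j++
[i=2,j=3] 23>13 → j++
[i=2,j=4] 23>14 → j++

i=2, j=5, emitted=[3]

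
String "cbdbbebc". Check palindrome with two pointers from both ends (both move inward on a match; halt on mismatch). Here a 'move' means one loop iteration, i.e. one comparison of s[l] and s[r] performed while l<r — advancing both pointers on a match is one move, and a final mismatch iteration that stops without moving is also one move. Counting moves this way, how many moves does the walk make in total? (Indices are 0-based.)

[0,7] 'c'=='c' → l++,r--
[1,6] 'b'=='b' → l++,r--
[2,5] 'd'!='e' → stop

3 moves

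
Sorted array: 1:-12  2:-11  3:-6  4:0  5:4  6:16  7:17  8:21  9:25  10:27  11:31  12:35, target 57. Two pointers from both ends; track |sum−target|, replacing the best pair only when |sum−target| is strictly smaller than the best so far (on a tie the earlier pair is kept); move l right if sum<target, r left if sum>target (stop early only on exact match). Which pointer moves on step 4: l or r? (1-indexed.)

l

[1,12] -12+35=23 d=34 * → l++
[2,12] -11+35=24 d=33 * → l++
[3,12] -6+35=29 d=28 * → l++
[4,12] 0+35=35 d=22 * → l++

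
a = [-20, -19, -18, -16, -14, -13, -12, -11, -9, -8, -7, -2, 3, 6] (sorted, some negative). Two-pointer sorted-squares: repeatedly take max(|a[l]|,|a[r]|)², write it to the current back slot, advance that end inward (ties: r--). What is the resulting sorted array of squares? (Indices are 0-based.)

[0,13] |-20|>|6| out[13]=400 → l++
[1,13] |-19|>|6| out[12]=361 → l++
[2,13] |-18|>|6| out[11]=324 → l++
[3,13] |-16|>|6| out[10]=256 → l++
[4,13] |-14|>|6| out[9]=196 → l++
[5,13] |-13|>|6| out[8]=169 → l++
[6,13] |-12|>|6| out[7]=144 → l++
[7,13] |-11|>|6| out[6]=121 → l++
[8,13] |-9|>|6| out[5]=81 → l++
[9,13] |-8|>|6| out[4]=64 → l++
[10,13] |-7|>|6| out[3]=49 → l++
[11,13] |-2|<=|6| out[2]=36 → r--
[11,12] |-2|<=|3| out[1]=9 → r--
[11,11] |-2|<=|-2| out[0]=4 → r--

[4, 9, 36, 49, 64, 81, 121, 144, 169, 196, 256, 324, 361, 400]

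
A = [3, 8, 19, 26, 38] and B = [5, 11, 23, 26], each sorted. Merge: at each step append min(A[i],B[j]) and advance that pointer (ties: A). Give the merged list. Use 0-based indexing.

[3, 5, 8, 11, 19, 23, 26, 26, 38]

i=0 j=0: A[i]=3<=B[j]=5 take 3, i++
i=1 j=0: A[i]=8>B[j]=5 take 5, j++
i=1 j=1: A[i]=8<=B[j]=11 take 8, i++
i=2 j=1: A[i]=19>B[j]=11 take 11, j++
i=2 j=2: A[i]=19<=B[j]=23 take 19, i++
i=3 j=2: A[i]=26>B[j]=23 take 23, j++
i=3 j=3: A[i]=26<=B[j]=26 take 26, i++
i=4 j=3: A[i]=38>B[j]=26 take 26, j++
i=4 j=4: B done, take A[i]=38, i++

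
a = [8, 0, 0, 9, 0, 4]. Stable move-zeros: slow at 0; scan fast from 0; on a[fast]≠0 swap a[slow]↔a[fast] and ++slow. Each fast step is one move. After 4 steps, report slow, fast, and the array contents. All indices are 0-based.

slow=2, fast=4, a=[8, 9, 0, 0, 0, 4]

slow=0 fast=0: a[fast]=8≠0 swap→a[0]=8, slow++,fast++
slow=1 fast=1: a[fast]=0, fast++
slow=1 fast=2: a[fast]=0, fast++
slow=1 fast=3: a[fast]=9≠0 swap→a[1]=9, slow++,fast++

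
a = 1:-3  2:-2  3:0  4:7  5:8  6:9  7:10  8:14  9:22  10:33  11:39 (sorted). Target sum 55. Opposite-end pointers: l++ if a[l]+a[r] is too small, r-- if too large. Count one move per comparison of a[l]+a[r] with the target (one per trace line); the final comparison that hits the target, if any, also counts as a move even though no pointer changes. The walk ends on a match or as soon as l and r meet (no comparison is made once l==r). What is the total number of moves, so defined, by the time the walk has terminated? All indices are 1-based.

l=1 r=11: -3+39=36 <55, l++
l=2 r=11: -2+39=37 <55, l++
l=3 r=11: 0+39=39 <55, l++
l=4 r=11: 7+39=46 <55, l++
l=5 r=11: 8+39=47 <55, l++
l=6 r=11: 9+39=48 <55, l++
l=7 r=11: 10+39=49 <55, l++
l=8 r=11: 14+39=53 <55, l++
l=9 r=11: 22+39=61 >55, r--
l=9 r=10: 22+33=55, found

10 moves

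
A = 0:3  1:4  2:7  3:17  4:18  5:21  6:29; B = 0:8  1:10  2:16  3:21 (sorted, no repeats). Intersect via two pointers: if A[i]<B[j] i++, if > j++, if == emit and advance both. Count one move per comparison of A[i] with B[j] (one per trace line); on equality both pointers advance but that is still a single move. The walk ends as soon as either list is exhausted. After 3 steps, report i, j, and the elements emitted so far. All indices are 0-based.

i=3, j=0, emitted=[]

[i=0,j=0] 3<8 → i++
[i=1,j=0] 4<8 → i++
[i=2,j=0] 7<8 → i++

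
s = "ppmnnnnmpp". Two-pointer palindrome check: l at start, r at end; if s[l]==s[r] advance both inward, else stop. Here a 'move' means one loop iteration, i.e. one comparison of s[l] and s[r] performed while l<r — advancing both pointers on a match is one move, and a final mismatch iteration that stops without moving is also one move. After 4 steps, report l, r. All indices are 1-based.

[1,10] 'p'=='p' → l++,r--
[2,9] 'p'=='p' → l++,r--
[3,8] 'm'=='m' → l++,r--
[4,7] 'n'=='n' → l++,r--

l=5, r=6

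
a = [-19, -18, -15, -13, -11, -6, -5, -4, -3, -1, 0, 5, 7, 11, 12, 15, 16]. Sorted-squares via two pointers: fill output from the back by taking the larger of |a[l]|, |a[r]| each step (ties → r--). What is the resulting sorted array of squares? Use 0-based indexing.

l=0 r=16: |-19|>|16| out[16]=361, l++
l=1 r=16: |-18|>|16| out[15]=324, l++
l=2 r=16: |-15|<=|16| out[14]=256, r--
l=2 r=15: |-15|<=|15| out[13]=225, r--
l=2 r=14: |-15|>|12| out[12]=225, l++
l=3 r=14: |-13|>|12| out[11]=169, l++
l=4 r=14: |-11|<=|12| out[10]=144, r--
l=4 r=13: |-11|<=|11| out[9]=121, r--
l=4 r=12: |-11|>|7| out[8]=121, l++
l=5 r=12: |-6|<=|7| out[7]=49, r--
l=5 r=11: |-6|>|5| out[6]=36, l++
l=6 r=11: |-5|<=|5| out[5]=25, r--
l=6 r=10: |-5|>|0| out[4]=25, l++
l=7 r=10: |-4|>|0| out[3]=16, l++
l=8 r=10: |-3|>|0| out[2]=9, l++
l=9 r=10: |-1|>|0| out[1]=1, l++
l=10 r=10: |0|<=|0| out[0]=0, r--

[0, 1, 9, 16, 25, 25, 36, 49, 121, 121, 144, 169, 225, 225, 256, 324, 361]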